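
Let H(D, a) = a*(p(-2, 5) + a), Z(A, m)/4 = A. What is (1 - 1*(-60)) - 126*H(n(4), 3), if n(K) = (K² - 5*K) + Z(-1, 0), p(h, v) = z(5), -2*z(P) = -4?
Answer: -1829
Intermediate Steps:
z(P) = 2 (z(P) = -½*(-4) = 2)
p(h, v) = 2
Z(A, m) = 4*A
n(K) = -4 + K² - 5*K (n(K) = (K² - 5*K) + 4*(-1) = (K² - 5*K) - 4 = -4 + K² - 5*K)
H(D, a) = a*(2 + a)
(1 - 1*(-60)) - 126*H(n(4), 3) = (1 - 1*(-60)) - 378*(2 + 3) = (1 + 60) - 378*5 = 61 - 126*15 = 61 - 1890 = -1829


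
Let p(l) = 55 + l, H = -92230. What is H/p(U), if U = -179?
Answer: 46115/62 ≈ 743.79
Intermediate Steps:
H/p(U) = -92230/(55 - 179) = -92230/(-124) = -92230*(-1/124) = 46115/62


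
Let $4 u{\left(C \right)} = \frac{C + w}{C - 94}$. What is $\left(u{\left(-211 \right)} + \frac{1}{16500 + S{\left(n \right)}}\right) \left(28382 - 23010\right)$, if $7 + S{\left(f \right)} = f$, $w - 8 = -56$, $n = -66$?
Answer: $\frac{5715556859}{5010235} \approx 1140.8$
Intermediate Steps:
$w = -48$ ($w = 8 - 56 = -48$)
$S{\left(f \right)} = -7 + f$
$u{\left(C \right)} = \frac{-48 + C}{4 \left(-94 + C\right)}$ ($u{\left(C \right)} = \frac{\left(C - 48\right) \frac{1}{C - 94}}{4} = \frac{\left(-48 + C\right) \frac{1}{-94 + C}}{4} = \frac{\frac{1}{-94 + C} \left(-48 + C\right)}{4} = \frac{-48 + C}{4 \left(-94 + C\right)}$)
$\left(u{\left(-211 \right)} + \frac{1}{16500 + S{\left(n \right)}}\right) \left(28382 - 23010\right) = \left(\frac{-48 - 211}{4 \left(-94 - 211\right)} + \frac{1}{16500 - 73}\right) \left(28382 - 23010\right) = \left(\frac{1}{4} \frac{1}{-305} \left(-259\right) + \frac{1}{16500 - 73}\right) 5372 = \left(\frac{1}{4} \left(- \frac{1}{305}\right) \left(-259\right) + \frac{1}{16427}\right) 5372 = \left(\frac{259}{1220} + \frac{1}{16427}\right) 5372 = \frac{4255813}{20040940} \cdot 5372 = \frac{5715556859}{5010235}$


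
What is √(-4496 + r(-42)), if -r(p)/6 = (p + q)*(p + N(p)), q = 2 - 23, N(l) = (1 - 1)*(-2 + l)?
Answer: 2*I*√5093 ≈ 142.73*I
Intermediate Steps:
N(l) = 0 (N(l) = 0*(-2 + l) = 0)
q = -21
r(p) = -6*p*(-21 + p) (r(p) = -6*(p - 21)*(p + 0) = -6*(-21 + p)*p = -6*p*(-21 + p))
√(-4496 + r(-42)) = √(-4496 + 6*(-42)*(21 - 1*(-42))) = √(-4496 + 6*(-42)*(21 + 42)) = √(-4496 + 6*(-42)*63) = √(-4496 - 15876) = √(-20372) = 2*I*√5093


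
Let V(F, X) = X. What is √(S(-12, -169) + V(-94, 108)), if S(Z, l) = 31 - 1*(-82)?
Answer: √221 ≈ 14.866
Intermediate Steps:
S(Z, l) = 113 (S(Z, l) = 31 + 82 = 113)
√(S(-12, -169) + V(-94, 108)) = √(113 + 108) = √221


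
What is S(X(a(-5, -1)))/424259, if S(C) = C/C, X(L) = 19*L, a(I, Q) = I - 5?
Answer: 1/424259 ≈ 2.3571e-6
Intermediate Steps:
a(I, Q) = -5 + I
S(C) = 1
S(X(a(-5, -1)))/424259 = 1/424259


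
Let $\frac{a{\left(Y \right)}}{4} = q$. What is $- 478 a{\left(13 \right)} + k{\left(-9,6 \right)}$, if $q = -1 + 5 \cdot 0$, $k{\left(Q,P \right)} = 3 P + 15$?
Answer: $1945$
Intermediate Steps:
$k{\left(Q,P \right)} = 15 + 3 P$
$q = -1$ ($q = -1 + 0 = -1$)
$a{\left(Y \right)} = -4$ ($a{\left(Y \right)} = 4 \left(-1\right) = -4$)
$- 478 a{\left(13 \right)} + k{\left(-9,6 \right)} = \left(-478\right) \left(-4\right) + \left(15 + 3 \cdot 6\right) = 1912 + \left(15 + 18\right) = 1912 + 33 = 1945$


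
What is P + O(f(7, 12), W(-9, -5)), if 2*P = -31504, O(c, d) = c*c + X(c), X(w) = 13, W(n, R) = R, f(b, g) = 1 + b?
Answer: -15675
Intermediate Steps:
O(c, d) = 13 + c**2 (O(c, d) = c*c + 13 = c**2 + 13 = 13 + c**2)
P = -15752 (P = (1/2)*(-31504) = -15752)
P + O(f(7, 12), W(-9, -5)) = -15752 + (13 + (1 + 7)**2) = -15752 + (13 + 8**2) = -15752 + (13 + 64) = -15752 + 77 = -15675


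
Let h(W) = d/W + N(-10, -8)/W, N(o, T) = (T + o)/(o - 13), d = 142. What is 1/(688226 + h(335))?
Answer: 7705/5302784614 ≈ 1.4530e-6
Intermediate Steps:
N(o, T) = (T + o)/(-13 + o)
h(W) = 3284/(23*W) (h(W) = 142/W + ((-8 - 10)/(-13 - 10))/W = 142/W + (-18/(-23))/W = 142/W + (-1/23*(-18))/W = 142/W + 18/(23*W) = 3284/(23*W))
1/(688226 + h(335)) = 1/(688226 + (3284/23)/335) = 1/(688226 + (3284/23)*(1/335)) = 1/(688226 + 3284/7705) = 1/(5302784614/7705) = 7705/5302784614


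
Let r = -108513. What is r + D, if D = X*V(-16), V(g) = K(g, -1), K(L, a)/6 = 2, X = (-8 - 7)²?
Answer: -105813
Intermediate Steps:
X = 225 (X = (-15)² = 225)
K(L, a) = 12 (K(L, a) = 6*2 = 12)
V(g) = 12
D = 2700 (D = 225*12 = 2700)
r + D = -108513 + 2700 = -105813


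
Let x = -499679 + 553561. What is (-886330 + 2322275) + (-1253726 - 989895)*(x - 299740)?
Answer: 551613607763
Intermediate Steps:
x = 53882
(-886330 + 2322275) + (-1253726 - 989895)*(x - 299740) = (-886330 + 2322275) + (-1253726 - 989895)*(53882 - 299740) = 1435945 - 2243621*(-245858) = 1435945 + 551612171818 = 551613607763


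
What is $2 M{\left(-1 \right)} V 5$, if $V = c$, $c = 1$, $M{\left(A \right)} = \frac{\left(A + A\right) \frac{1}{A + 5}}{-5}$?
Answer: $1$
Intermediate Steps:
$M{\left(A \right)} = - \frac{2 A}{5 \left(5 + A\right)}$ ($M{\left(A \right)} = \frac{2 A}{5 + A} \left(- \frac{1}{5}\right) = - \frac{2 A}{5 \left(5 + A\right)}$)
$V = 1$
$2 M{\left(-1 \right)} V 5 = 2 \left(\left(-2\right) \left(-1\right) \frac{1}{25 + 5 \left(-1\right)}\right) 1 \cdot 5 = 2 \left(\left(-2\right) \left(-1\right) \frac{1}{25 - 5}\right) 5 = 2 \left(\left(-2\right) \left(-1\right) \frac{1}{20}\right) 5 = 2 \cdot \frac{1}{10} \cdot 5 = \frac{1}{5} \cdot 5 = 1$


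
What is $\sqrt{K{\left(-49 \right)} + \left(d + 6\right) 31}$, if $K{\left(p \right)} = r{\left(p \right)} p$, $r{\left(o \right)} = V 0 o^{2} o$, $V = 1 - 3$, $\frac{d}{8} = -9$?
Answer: $i \sqrt{2046} \approx 45.233 i$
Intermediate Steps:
$d = -72$ ($d = 8 \left(-9\right) = -72$)
$V = -2$
$r{\left(o \right)} = 0$ ($r{\left(o \right)} = - 2 \cdot 0 o^{2} o = \left(-2\right) 0 o = 0 o = 0$)
$K{\left(p \right)} = 0$ ($K{\left(p \right)} = 0 p = 0$)
$\sqrt{K{\left(-49 \right)} + \left(d + 6\right) 31} = \sqrt{0 + \left(-72 + 6\right) 31} = \sqrt{0 - 2046} = \sqrt{-2046} = i \sqrt{2046}$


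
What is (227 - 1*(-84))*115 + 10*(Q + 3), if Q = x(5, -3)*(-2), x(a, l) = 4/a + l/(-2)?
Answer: 35749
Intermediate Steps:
x(a, l) = 4/a - l/2 (x(a, l) = 4/a + l*(-½) = 4/a - l/2)
Q = -23/5 (Q = (4/5 - ½*(-3))*(-2) = (4*(⅕) + 3/2)*(-2) = (⅘ + 3/2)*(-2) = (23/10)*(-2) = -23/5 ≈ -4.6000)
(227 - 1*(-84))*115 + 10*(Q + 3) = (227 - 1*(-84))*115 + 10*(-23/5 + 3) = (227 + 84)*115 + 10*(-8/5) = 311*115 - 16 = 35765 - 16 = 35749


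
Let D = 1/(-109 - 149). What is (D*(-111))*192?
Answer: 3552/43 ≈ 82.605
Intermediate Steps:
D = -1/258 (D = 1/(-258) = -1/258 ≈ -0.0038760)
(D*(-111))*192 = -1/258*(-111)*192 = (37/86)*192 = 3552/43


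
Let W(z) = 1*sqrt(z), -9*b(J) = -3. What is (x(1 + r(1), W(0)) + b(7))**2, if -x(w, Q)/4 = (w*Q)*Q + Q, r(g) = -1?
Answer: 1/9 ≈ 0.11111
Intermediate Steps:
b(J) = 1/3 (b(J) = -1/9*(-3) = 1/3)
W(z) = sqrt(z)
x(w, Q) = -4*Q - 4*w*Q**2 (x(w, Q) = -4*((w*Q)*Q + Q) = -4*((Q*w)*Q + Q) = -4*(w*Q**2 + Q) = -4*(Q + w*Q**2) = -4*Q - 4*w*Q**2)
(x(1 + r(1), W(0)) + b(7))**2 = (-4*sqrt(0)*(1 + sqrt(0)*(1 - 1)) + 1/3)**2 = (-4*0*(1 + 0*0) + 1/3)**2 = (-4*0*(1 + 0) + 1/3)**2 = (-4*0*1 + 1/3)**2 = (0 + 1/3)**2 = (1/3)**2 = 1/9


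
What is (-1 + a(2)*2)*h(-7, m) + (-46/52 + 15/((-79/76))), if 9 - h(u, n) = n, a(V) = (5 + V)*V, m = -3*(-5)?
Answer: -364205/2054 ≈ -177.31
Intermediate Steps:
m = 15
a(V) = V*(5 + V)
h(u, n) = 9 - n
(-1 + a(2)*2)*h(-7, m) + (-46/52 + 15/((-79/76))) = (-1 + (2*(5 + 2))*2)*(9 - 1*15) + (-46/52 + 15/((-79/76))) = (-1 + (2*7)*2)*(9 - 15) + (-46*1/52 + 15/((-79*1/76))) = (-1 + 14*2)*(-6) + (-23/26 + 15/(-79/76)) = (-1 + 28)*(-6) + (-23/26 + 15*(-76/79)) = 27*(-6) + (-23/26 - 1140/79) = -162 - 31457/2054 = -364205/2054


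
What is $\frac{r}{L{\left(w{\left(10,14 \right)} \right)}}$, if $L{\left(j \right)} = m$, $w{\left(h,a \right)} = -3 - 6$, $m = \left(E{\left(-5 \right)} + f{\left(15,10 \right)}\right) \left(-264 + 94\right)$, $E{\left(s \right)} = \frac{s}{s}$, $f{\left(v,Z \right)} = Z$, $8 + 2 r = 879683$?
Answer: $- \frac{175935}{748} \approx -235.21$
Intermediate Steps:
$r = \frac{879675}{2}$ ($r = -4 + \frac{1}{2} \cdot 879683 = -4 + \frac{879683}{2} = \frac{879675}{2} \approx 4.3984 \cdot 10^{5}$)
$E{\left(s \right)} = 1$
$m = -1870$ ($m = \left(1 + 10\right) \left(-264 + 94\right) = 11 \left(-170\right) = -1870$)
$w{\left(h,a \right)} = -9$ ($w{\left(h,a \right)} = -3 - 6 = -9$)
$L{\left(j \right)} = -1870$
$\frac{r}{L{\left(w{\left(10,14 \right)} \right)}} = \frac{879675}{2 \left(-1870\right)} = \frac{879675}{2} \left(- \frac{1}{1870}\right) = - \frac{175935}{748}$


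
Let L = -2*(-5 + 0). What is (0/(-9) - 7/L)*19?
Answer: -133/10 ≈ -13.300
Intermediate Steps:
L = 10 (L = -2*(-5) = 10)
(0/(-9) - 7/L)*19 = (0/(-9) - 7/10)*19 = (0*(-⅑) - 7*⅒)*19 = (0 - 7/10)*19 = -7/10*19 = -133/10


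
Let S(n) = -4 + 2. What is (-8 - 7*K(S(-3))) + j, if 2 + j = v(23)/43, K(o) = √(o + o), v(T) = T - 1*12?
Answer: -419/43 - 14*I ≈ -9.7442 - 14.0*I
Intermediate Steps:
S(n) = -2
v(T) = -12 + T (v(T) = T - 12 = -12 + T)
K(o) = √2*√o (K(o) = √(2*o) = √2*√o)
j = -75/43 (j = -2 + (-12 + 23)/43 = -2 + 11*(1/43) = -2 + 11/43 = -75/43 ≈ -1.7442)
(-8 - 7*K(S(-3))) + j = (-8 - 7*√2*√(-2)) - 75/43 = (-8 - 7*√2*I*√2) - 75/43 = (-8 - 14*I) - 75/43 = -419/43 - 14*I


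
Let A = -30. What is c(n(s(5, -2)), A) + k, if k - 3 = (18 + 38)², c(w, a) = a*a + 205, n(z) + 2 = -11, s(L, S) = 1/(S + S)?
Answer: 4244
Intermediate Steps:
s(L, S) = 1/(2*S)
n(z) = -13 (n(z) = -2 - 11 = -13)
c(w, a) = 205 + a² (c(w, a) = a² + 205 = 205 + a²)
k = 3139 (k = 3 + (18 + 38)² = 3 + 56² = 3 + 3136 = 3139)
c(n(s(5, -2)), A) + k = (205 + (-30)²) + 3139 = (205 + 900) + 3139 = 1105 + 3139 = 4244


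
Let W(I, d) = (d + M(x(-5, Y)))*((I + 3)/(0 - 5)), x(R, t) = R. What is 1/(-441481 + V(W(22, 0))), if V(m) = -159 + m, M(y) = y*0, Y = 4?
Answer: -1/441640 ≈ -2.2643e-6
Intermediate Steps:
M(y) = 0
W(I, d) = d*(-3/5 - I/5) (W(I, d) = (d + 0)*((I + 3)/(0 - 5)) = d*((3 + I)/(-5)) = d*((3 + I)*(-1/5)) = d*(-3/5 - I/5))
1/(-441481 + V(W(22, 0))) = 1/(-441481 + (-159 + (1/5)*0*(-3 - 1*22))) = 1/(-441481 + (-159 + (1/5)*0*(-3 - 22))) = 1/(-441481 + (-159 + (1/5)*0*(-25))) = 1/(-441481 + (-159 + 0)) = 1/(-441481 - 159) = 1/(-441640) = -1/441640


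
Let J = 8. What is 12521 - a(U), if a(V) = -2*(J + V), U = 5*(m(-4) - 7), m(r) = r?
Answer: 12427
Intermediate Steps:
U = -55 (U = 5*(-4 - 7) = 5*(-11) = -55)
a(V) = -16 - 2*V (a(V) = -2*(8 + V) = -16 - 2*V)
12521 - a(U) = 12521 - (-16 - 2*(-55)) = 12521 - (-16 + 110) = 12521 - 1*94 = 12521 - 94 = 12427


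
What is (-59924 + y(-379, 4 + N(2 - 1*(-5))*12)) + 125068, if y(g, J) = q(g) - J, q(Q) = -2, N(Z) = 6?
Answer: 65066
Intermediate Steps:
y(g, J) = -2 - J
(-59924 + y(-379, 4 + N(2 - 1*(-5))*12)) + 125068 = (-59924 + (-2 - (4 + 6*12))) + 125068 = (-59924 + (-2 - (4 + 72))) + 125068 = (-59924 + (-2 - 1*76)) + 125068 = (-59924 + (-2 - 76)) + 125068 = (-59924 - 78) + 125068 = -60002 + 125068 = 65066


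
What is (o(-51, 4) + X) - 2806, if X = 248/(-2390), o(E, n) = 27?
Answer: -3321029/1195 ≈ -2779.1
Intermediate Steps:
X = -124/1195 (X = 248*(-1/2390) = -124/1195 ≈ -0.10377)
(o(-51, 4) + X) - 2806 = (27 - 124/1195) - 2806 = 32141/1195 - 2806 = -3321029/1195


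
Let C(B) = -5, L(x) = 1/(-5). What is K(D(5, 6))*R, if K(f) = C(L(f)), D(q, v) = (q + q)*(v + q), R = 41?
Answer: -205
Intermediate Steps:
D(q, v) = 2*q*(q + v) (D(q, v) = (2*q)*(q + v) = 2*q*(q + v))
L(x) = -⅕
K(f) = -5
K(D(5, 6))*R = -5*41 = -205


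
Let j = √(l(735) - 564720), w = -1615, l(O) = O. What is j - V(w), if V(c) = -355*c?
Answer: -573325 + 3*I*√62665 ≈ -5.7333e+5 + 750.99*I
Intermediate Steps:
j = 3*I*√62665 (j = √(735 - 564720) = √(-563985) = 3*I*√62665 ≈ 750.99*I)
j - V(w) = 3*I*√62665 - (-355)*(-1615) = 3*I*√62665 - 1*573325 = 3*I*√62665 - 573325 = -573325 + 3*I*√62665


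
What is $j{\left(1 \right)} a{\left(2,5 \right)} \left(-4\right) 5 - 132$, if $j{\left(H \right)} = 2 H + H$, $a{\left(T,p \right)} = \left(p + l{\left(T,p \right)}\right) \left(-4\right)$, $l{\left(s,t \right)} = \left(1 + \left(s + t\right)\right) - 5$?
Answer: $1788$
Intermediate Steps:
$l{\left(s,t \right)} = -4 + s + t$ ($l{\left(s,t \right)} = \left(1 + s + t\right) - 5 = -4 + s + t$)
$a{\left(T,p \right)} = 16 - 8 p - 4 T$ ($a{\left(T,p \right)} = \left(p + \left(-4 + T + p\right)\right) \left(-4\right) = \left(-4 + T + 2 p\right) \left(-4\right) = 16 - 8 p - 4 T$)
$j{\left(H \right)} = 3 H$
$j{\left(1 \right)} a{\left(2,5 \right)} \left(-4\right) 5 - 132 = 3 \cdot 1 \left(16 - 40 - 8\right) \left(-4\right) 5 - 132 = 3 \left(16 - 40 - 8\right) \left(-4\right) 5 - 132 = 3 \left(-32\right) \left(-4\right) 5 - 132 = 3 \cdot 128 \cdot 5 - 132 = 3 \cdot 640 - 132 = 1920 - 132 = 1788$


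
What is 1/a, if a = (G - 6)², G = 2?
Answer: 1/16 ≈ 0.062500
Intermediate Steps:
a = 16 (a = (2 - 6)² = (-4)² = 16)
1/a = 1/16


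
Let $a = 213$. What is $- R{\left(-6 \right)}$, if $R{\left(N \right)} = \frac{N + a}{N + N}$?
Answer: $\frac{69}{4} \approx 17.25$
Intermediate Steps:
$R{\left(N \right)} = \frac{213 + N}{2 N}$ ($R{\left(N \right)} = \frac{N + 213}{N + N} = \frac{213 + N}{2 N}$)
$- R{\left(-6 \right)} = - \frac{213 - 6}{2 \left(-6\right)} = - \frac{\left(-1\right) 207}{2 \cdot 6} = \left(-1\right) \left(- \frac{69}{4}\right) = \frac{69}{4}$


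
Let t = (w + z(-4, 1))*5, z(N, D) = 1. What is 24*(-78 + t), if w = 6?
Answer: -1032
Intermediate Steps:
t = 35 (t = (6 + 1)*5 = 7*5 = 35)
24*(-78 + t) = 24*(-78 + 35) = 24*(-43) = -1032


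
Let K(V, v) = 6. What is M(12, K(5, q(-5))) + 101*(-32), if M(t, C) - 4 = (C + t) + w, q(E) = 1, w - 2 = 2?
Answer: -3206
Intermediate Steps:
w = 4 (w = 2 + 2 = 4)
M(t, C) = 8 + C + t (M(t, C) = 4 + ((C + t) + 4) = 4 + (4 + C + t) = 8 + C + t)
M(12, K(5, q(-5))) + 101*(-32) = (8 + 6 + 12) + 101*(-32) = 26 - 3232 = -3206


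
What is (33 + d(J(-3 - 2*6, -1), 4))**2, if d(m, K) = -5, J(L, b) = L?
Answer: 784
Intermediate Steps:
(33 + d(J(-3 - 2*6, -1), 4))**2 = (33 - 5)**2 = 28**2 = 784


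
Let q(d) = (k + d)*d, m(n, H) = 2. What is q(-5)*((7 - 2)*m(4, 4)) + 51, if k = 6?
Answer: 1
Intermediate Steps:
q(d) = d*(6 + d) (q(d) = (6 + d)*d = d*(6 + d))
q(-5)*((7 - 2)*m(4, 4)) + 51 = (-5*(6 - 5))*((7 - 2)*2) + 51 = (-5*1)*(5*2) + 51 = -5*10 + 51 = -50 + 51 = 1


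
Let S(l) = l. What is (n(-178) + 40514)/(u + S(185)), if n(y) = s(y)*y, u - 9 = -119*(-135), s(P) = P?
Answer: 72198/16259 ≈ 4.4405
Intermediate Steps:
u = 16074 (u = 9 - 119*(-135) = 9 + 16065 = 16074)
n(y) = y² (n(y) = y*y = y²)
(n(-178) + 40514)/(u + S(185)) = ((-178)² + 40514)/(16074 + 185) = (31684 + 40514)/16259 = 72198*(1/16259) = 72198/16259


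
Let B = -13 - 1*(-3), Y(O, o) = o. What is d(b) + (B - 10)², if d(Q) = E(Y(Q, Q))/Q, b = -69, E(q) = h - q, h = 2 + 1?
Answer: 9176/23 ≈ 398.96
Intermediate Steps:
h = 3
B = -10 (B = -13 + 3 = -10)
E(q) = 3 - q
d(Q) = (3 - Q)/Q
d(b) + (B - 10)² = (3 - 1*(-69))/(-69) + (-10 - 10)² = -(3 + 69)/69 + (-20)² = -1/69*72 + 400 = -24/23 + 400 = 9176/23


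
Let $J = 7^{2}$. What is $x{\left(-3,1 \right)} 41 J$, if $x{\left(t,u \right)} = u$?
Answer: $2009$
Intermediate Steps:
$J = 49$
$x{\left(-3,1 \right)} 41 J = 1 \cdot 41 \cdot 49 = 41 \cdot 49 = 2009$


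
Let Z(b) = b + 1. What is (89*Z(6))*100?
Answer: 62300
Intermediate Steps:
Z(b) = 1 + b
(89*Z(6))*100 = (89*(1 + 6))*100 = (89*7)*100 = 623*100 = 62300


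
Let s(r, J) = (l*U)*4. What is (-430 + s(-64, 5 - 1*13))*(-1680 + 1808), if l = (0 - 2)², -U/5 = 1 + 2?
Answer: -85760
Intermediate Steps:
U = -15 (U = -5*(1 + 2) = -5*3 = -15)
l = 4 (l = (-2)² = 4)
s(r, J) = -240 (s(r, J) = (4*(-15))*4 = -60*4 = -240)
(-430 + s(-64, 5 - 1*13))*(-1680 + 1808) = (-430 - 240)*(-1680 + 1808) = -670*128 = -85760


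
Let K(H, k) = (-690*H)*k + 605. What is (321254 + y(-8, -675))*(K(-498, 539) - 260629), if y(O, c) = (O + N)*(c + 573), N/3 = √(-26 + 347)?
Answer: 59567218812920 - 56595053736*√321 ≈ 5.8553e+13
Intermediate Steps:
N = 3*√321 (N = 3*√(-26 + 347) = 3*√321 ≈ 53.749)
K(H, k) = 605 - 690*H*k (K(H, k) = -690*H*k + 605 = 605 - 690*H*k)
y(O, c) = (573 + c)*(O + 3*√321) (y(O, c) = (O + 3*√321)*(c + 573) = (O + 3*√321)*(573 + c) = (573 + c)*(O + 3*√321))
(321254 + y(-8, -675))*(K(-498, 539) - 260629) = (321254 + (573*(-8) + 1719*√321 - 8*(-675) + 3*(-675)*√321))*((605 - 690*(-498)*539) - 260629) = (321254 + (-4584 + 1719*√321 + 5400 - 2025*√321))*((605 + 185211180) - 260629) = (321254 + (816 - 306*√321))*(185211785 - 260629) = (322070 - 306*√321)*184951156 = 59567218812920 - 56595053736*√321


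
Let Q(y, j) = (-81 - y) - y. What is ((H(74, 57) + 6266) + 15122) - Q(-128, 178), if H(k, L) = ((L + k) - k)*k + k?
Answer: 25505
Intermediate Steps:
Q(y, j) = -81 - 2*y
H(k, L) = k + L*k (H(k, L) = L*k + k = k + L*k)
((H(74, 57) + 6266) + 15122) - Q(-128, 178) = ((74*(1 + 57) + 6266) + 15122) - (-81 - 2*(-128)) = ((74*58 + 6266) + 15122) - (-81 + 256) = ((4292 + 6266) + 15122) - 1*175 = (10558 + 15122) - 175 = 25680 - 175 = 25505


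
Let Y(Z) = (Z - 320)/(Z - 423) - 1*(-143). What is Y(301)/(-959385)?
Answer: -499/3344142 ≈ -0.00014922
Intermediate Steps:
Y(Z) = 143 + (-320 + Z)/(-423 + Z) (Y(Z) = (-320 + Z)/(-423 + Z) + 143 = 143 + (-320 + Z)/(-423 + Z))
Y(301)/(-959385) = ((-60809 + 144*301)/(-423 + 301))/(-959385) = ((-60809 + 43344)/(-122))*(-1/959385) = -1/122*(-17465)*(-1/959385) = (17465/122)*(-1/959385) = -499/3344142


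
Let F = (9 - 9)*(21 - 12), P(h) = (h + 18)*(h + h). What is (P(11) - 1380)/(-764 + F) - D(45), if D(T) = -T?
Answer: 17561/382 ≈ 45.971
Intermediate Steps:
P(h) = 2*h*(18 + h) (P(h) = (18 + h)*(2*h) = 2*h*(18 + h))
F = 0 (F = 0*9 = 0)
(P(11) - 1380)/(-764 + F) - D(45) = (2*11*(18 + 11) - 1380)/(-764 + 0) - (-1)*45 = (2*11*29 - 1380)/(-764) - 1*(-45) = (638 - 1380)*(-1/764) + 45 = -742*(-1/764) + 45 = 371/382 + 45 = 17561/382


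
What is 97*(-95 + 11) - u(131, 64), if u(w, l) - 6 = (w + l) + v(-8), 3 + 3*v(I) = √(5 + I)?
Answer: -8348 - I*√3/3 ≈ -8348.0 - 0.57735*I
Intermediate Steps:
v(I) = -1 + √(5 + I)/3
u(w, l) = 5 + l + w + I*√3/3 (u(w, l) = 6 + ((w + l) + (-1 + √(5 - 8)/3)) = 6 + ((l + w) + (-1 + √(-3)/3)) = 6 + ((l + w) + (-1 + (I*√3)/3)) = 6 + ((l + w) + (-1 + I*√3/3)) = 6 + (-1 + l + w + I*√3/3) = 5 + l + w + I*√3/3)
97*(-95 + 11) - u(131, 64) = 97*(-95 + 11) - (5 + 64 + 131 + I*√3/3) = 97*(-84) - (200 + I*√3/3) = -8148 + (-200 - I*√3/3) = -8348 - I*√3/3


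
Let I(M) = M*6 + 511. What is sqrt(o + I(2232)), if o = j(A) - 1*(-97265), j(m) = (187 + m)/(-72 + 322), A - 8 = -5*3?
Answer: 3*sqrt(308802)/5 ≈ 333.42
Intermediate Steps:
I(M) = 511 + 6*M (I(M) = 6*M + 511 = 511 + 6*M)
A = -7 (A = 8 - 5*3 = 8 - 15 = -7)
j(m) = 187/250 + m/250 (j(m) = (187 + m)/250 = (187 + m)*(1/250) = 187/250 + m/250)
o = 2431643/25 (o = (187/250 + (1/250)*(-7)) - 1*(-97265) = (187/250 - 7/250) + 97265 = 18/25 + 97265 = 2431643/25 ≈ 97266.)
sqrt(o + I(2232)) = sqrt(2431643/25 + (511 + 6*2232)) = sqrt(2431643/25 + (511 + 13392)) = sqrt(2431643/25 + 13903) = sqrt(2779218/25) = 3*sqrt(308802)/5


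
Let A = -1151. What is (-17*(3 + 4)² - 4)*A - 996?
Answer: 962391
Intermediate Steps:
(-17*(3 + 4)² - 4)*A - 996 = (-17*(3 + 4)² - 4)*(-1151) - 996 = (-17*7² - 4)*(-1151) - 996 = (-17*49 - 4)*(-1151) - 996 = (-833 - 4)*(-1151) - 996 = -837*(-1151) - 996 = 963387 - 996 = 962391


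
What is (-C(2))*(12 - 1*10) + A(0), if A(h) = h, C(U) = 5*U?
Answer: -20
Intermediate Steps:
(-C(2))*(12 - 1*10) + A(0) = (-5*2)*(12 - 1*10) + 0 = (-1*10)*(12 - 10) + 0 = -10*2 + 0 = -20 + 0 = -20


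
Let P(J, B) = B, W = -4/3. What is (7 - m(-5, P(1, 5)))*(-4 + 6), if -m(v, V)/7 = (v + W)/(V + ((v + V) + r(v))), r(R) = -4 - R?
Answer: -7/9 ≈ -0.77778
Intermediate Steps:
W = -4/3 (W = -4*1/3 = -4/3 ≈ -1.3333)
m(v, V) = -7*(-4/3 + v)/(-4 + 2*V) (m(v, V) = -7*(v - 4/3)/(V + ((v + V) + (-4 - v))) = -7*(-4/3 + v)/(V + ((V + v) + (-4 - v))) = -7*(-4/3 + v)/(V + (-4 + V)) = -7*(-4/3 + v)/(-4 + 2*V))
(7 - m(-5, P(1, 5)))*(-4 + 6) = (7 - 7*(4 - 3*(-5))/(6*(-2 + 5)))*(-4 + 6) = (7 - 7*(4 + 15)/(6*3))*2 = (7 - 7*19/(6*3))*2 = (7 - 1*133/18)*2 = (7 - 133/18)*2 = -7/18*2 = -7/9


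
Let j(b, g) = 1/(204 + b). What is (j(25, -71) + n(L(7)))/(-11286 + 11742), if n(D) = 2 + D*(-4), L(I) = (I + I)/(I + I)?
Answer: -457/104424 ≈ -0.0043764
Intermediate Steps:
L(I) = 1 (L(I) = (2*I)/((2*I)) = (2*I)*(1/(2*I)) = 1)
n(D) = 2 - 4*D
(j(25, -71) + n(L(7)))/(-11286 + 11742) = (1/(204 + 25) + (2 - 4*1))/(-11286 + 11742) = (1/229 + (2 - 4))/456 = (1/229 - 2)*(1/456) = -457/229*1/456 = -457/104424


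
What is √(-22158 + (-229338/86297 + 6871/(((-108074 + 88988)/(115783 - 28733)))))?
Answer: I*√36283202242271396506317/823532271 ≈ 231.3*I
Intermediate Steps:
√(-22158 + (-229338/86297 + 6871/(((-108074 + 88988)/(115783 - 28733))))) = √(-22158 + (-229338*1/86297 + 6871/((-19086/87050)))) = √(-22158 + (-229338/86297 + 6871/((-19086*1/87050)))) = √(-22158 + (-229338/86297 + 6871/(-9543/43525))) = √(-22158 + (-229338/86297 + 6871*(-43525/9543))) = √(-22158 + (-229338/86297 - 299060275/9543)) = √(-22158 - 25810193124209/823532271) = √(-44058021185027/823532271) = I*√36283202242271396506317/823532271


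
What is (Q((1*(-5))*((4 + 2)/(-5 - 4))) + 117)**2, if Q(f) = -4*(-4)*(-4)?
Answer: 2809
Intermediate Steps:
Q(f) = -64 (Q(f) = 16*(-4) = -64)
(Q((1*(-5))*((4 + 2)/(-5 - 4))) + 117)**2 = (-64 + 117)**2 = 53**2 = 2809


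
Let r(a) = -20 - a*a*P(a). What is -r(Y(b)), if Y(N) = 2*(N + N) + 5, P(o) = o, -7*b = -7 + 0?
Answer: 749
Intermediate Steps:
b = 1 (b = -(-7 + 0)/7 = -⅐*(-7) = 1)
Y(N) = 5 + 4*N (Y(N) = 2*(2*N) + 5 = 4*N + 5 = 5 + 4*N)
r(a) = -20 - a³ (r(a) = -20 - a*a*a = -20 - a²*a = -20 - a³)
-r(Y(b)) = -(-20 - (5 + 4*1)³) = -(-20 - (5 + 4)³) = -(-20 - 1*9³) = -(-20 - 1*729) = -(-20 - 729) = -1*(-749) = 749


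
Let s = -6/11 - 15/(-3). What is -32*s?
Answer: -1568/11 ≈ -142.55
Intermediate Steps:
s = 49/11 (s = -6*1/11 - 15*(-⅓) = -6/11 + 5 = 49/11 ≈ 4.4545)
-32*s = -32*49/11 = -1568/11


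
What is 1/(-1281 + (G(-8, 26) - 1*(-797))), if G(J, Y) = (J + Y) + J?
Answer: -1/474 ≈ -0.0021097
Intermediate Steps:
G(J, Y) = Y + 2*J
1/(-1281 + (G(-8, 26) - 1*(-797))) = 1/(-1281 + ((26 + 2*(-8)) - 1*(-797))) = 1/(-1281 + ((26 - 16) + 797)) = 1/(-1281 + (10 + 797)) = 1/(-1281 + 807) = 1/(-474) = -1/474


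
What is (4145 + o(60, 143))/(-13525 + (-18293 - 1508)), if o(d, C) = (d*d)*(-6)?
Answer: 17455/33326 ≈ 0.52377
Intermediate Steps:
o(d, C) = -6*d² (o(d, C) = d²*(-6) = -6*d²)
(4145 + o(60, 143))/(-13525 + (-18293 - 1508)) = (4145 - 6*60²)/(-13525 + (-18293 - 1508)) = (4145 - 6*3600)/(-13525 - 19801) = (4145 - 21600)/(-33326) = -17455*(-1/33326) = 17455/33326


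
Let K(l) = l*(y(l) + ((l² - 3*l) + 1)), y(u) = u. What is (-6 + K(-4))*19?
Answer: -2014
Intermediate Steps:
K(l) = l*(1 + l² - 2*l) (K(l) = l*(l + ((l² - 3*l) + 1)) = l*(l + (1 + l² - 3*l)) = l*(1 + l² - 2*l))
(-6 + K(-4))*19 = (-6 - 4*(1 + (-4)² - 2*(-4)))*19 = (-6 - 4*(1 + 16 + 8))*19 = (-6 - 4*25)*19 = (-6 - 100)*19 = -106*19 = -2014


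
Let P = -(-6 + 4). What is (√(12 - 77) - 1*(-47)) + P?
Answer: 49 + I*√65 ≈ 49.0 + 8.0623*I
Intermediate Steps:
P = 2 (P = -1*(-2) = 2)
(√(12 - 77) - 1*(-47)) + P = (√(12 - 77) - 1*(-47)) + 2 = (√(-65) + 47) + 2 = (I*√65 + 47) + 2 = (47 + I*√65) + 2 = 49 + I*√65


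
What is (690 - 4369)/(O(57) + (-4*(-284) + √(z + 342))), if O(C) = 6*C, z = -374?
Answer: -2718781/1092258 + 3679*I*√2/546129 ≈ -2.4891 + 0.0095268*I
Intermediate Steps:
(690 - 4369)/(O(57) + (-4*(-284) + √(z + 342))) = (690 - 4369)/(6*57 + (-4*(-284) + √(-374 + 342))) = -3679/(342 + (1136 + √(-32))) = -3679/(342 + (1136 + 4*I*√2)) = -3679/(1478 + 4*I*√2)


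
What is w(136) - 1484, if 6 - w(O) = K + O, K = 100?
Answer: -1714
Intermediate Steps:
w(O) = -94 - O (w(O) = 6 - (100 + O) = 6 + (-100 - O) = -94 - O)
w(136) - 1484 = (-94 - 1*136) - 1484 = (-94 - 136) - 1484 = -230 - 1484 = -1714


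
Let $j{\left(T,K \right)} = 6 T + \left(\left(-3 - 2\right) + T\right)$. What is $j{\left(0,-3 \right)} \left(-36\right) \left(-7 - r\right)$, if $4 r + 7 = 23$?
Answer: $-1980$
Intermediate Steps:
$r = 4$ ($r = - \frac{7}{4} + \frac{1}{4} \cdot 23 = - \frac{7}{4} + \frac{23}{4} = 4$)
$j{\left(T,K \right)} = -5 + 7 T$ ($j{\left(T,K \right)} = 6 T + \left(-5 + T\right) = -5 + 7 T$)
$j{\left(0,-3 \right)} \left(-36\right) \left(-7 - r\right) = \left(-5 + 7 \cdot 0\right) \left(-36\right) \left(-7 - 4\right) = \left(-5 + 0\right) \left(-36\right) \left(-7 - 4\right) = \left(-5\right) \left(-36\right) \left(-11\right) = 180 \left(-11\right) = -1980$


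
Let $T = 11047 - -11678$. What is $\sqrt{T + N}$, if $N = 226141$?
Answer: $\sqrt{248866} \approx 498.86$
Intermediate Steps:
$T = 22725$ ($T = 11047 + 11678 = 22725$)
$\sqrt{T + N} = \sqrt{22725 + 226141} = \sqrt{248866}$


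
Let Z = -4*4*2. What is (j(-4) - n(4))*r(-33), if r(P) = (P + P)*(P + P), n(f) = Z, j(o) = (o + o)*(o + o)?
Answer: 418176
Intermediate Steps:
j(o) = 4*o**2 (j(o) = (2*o)*(2*o) = 4*o**2)
Z = -32 (Z = -16*2 = -32)
n(f) = -32
r(P) = 4*P**2 (r(P) = (2*P)*(2*P) = 4*P**2)
(j(-4) - n(4))*r(-33) = (4*(-4)**2 - 1*(-32))*(4*(-33)**2) = (4*16 + 32)*(4*1089) = (64 + 32)*4356 = 96*4356 = 418176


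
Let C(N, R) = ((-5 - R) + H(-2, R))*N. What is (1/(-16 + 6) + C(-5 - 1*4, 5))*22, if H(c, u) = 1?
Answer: 8899/5 ≈ 1779.8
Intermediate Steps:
C(N, R) = N*(-4 - R) (C(N, R) = ((-5 - R) + 1)*N = (-4 - R)*N = N*(-4 - R))
(1/(-16 + 6) + C(-5 - 1*4, 5))*22 = (1/(-16 + 6) - (-5 - 1*4)*(4 + 5))*22 = (1/(-10) - 1*(-5 - 4)*9)*22 = (-⅒ - 1*(-9)*9)*22 = (-⅒ + 81)*22 = (809/10)*22 = 8899/5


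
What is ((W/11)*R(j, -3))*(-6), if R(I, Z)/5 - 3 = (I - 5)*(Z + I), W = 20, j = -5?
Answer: -49800/11 ≈ -4527.3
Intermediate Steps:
R(I, Z) = 15 + 5*(-5 + I)*(I + Z) (R(I, Z) = 15 + 5*((I - 5)*(Z + I)) = 15 + 5*((-5 + I)*(I + Z)) = 15 + 5*(-5 + I)*(I + Z))
((W/11)*R(j, -3))*(-6) = ((20/11)*(15 - 25*(-5) - 25*(-3) + 5*(-5)**2 + 5*(-5)*(-3)))*(-6) = ((20*(1/11))*(15 + 125 + 75 + 5*25 + 75))*(-6) = (20*(15 + 125 + 75 + 125 + 75)/11)*(-6) = ((20/11)*415)*(-6) = (8300/11)*(-6) = -49800/11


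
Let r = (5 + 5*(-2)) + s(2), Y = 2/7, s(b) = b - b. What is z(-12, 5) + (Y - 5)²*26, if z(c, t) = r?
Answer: 28069/49 ≈ 572.84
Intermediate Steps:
s(b) = 0
Y = 2/7 (Y = 2*(⅐) = 2/7 ≈ 0.28571)
r = -5 (r = (5 + 5*(-2)) + 0 = (5 - 10) + 0 = -5 + 0 = -5)
z(c, t) = -5
z(-12, 5) + (Y - 5)²*26 = -5 + (2/7 - 5)²*26 = -5 + (-33/7)²*26 = -5 + (1089/49)*26 = -5 + 28314/49 = 28069/49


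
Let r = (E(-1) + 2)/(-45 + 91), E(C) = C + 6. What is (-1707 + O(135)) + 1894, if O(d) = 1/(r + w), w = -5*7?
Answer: 299715/1603 ≈ 186.97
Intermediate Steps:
E(C) = 6 + C
r = 7/46 (r = ((6 - 1) + 2)/(-45 + 91) = (5 + 2)/46 = 7*(1/46) = 7/46 ≈ 0.15217)
w = -35
O(d) = -46/1603 (O(d) = 1/(7/46 - 35) = 1/(-1603/46) = -46/1603)
(-1707 + O(135)) + 1894 = (-1707 - 46/1603) + 1894 = -2736367/1603 + 1894 = 299715/1603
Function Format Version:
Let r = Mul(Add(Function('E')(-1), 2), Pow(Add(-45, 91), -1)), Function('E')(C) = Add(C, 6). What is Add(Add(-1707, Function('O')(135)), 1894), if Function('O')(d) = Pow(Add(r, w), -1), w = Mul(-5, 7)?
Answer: Rational(299715, 1603) ≈ 186.97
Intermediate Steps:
Function('E')(C) = Add(6, C)
r = Rational(7, 46) (r = Mul(Add(Add(6, -1), 2), Pow(Add(-45, 91), -1)) = Mul(Add(5, 2), Pow(46, -1)) = Mul(7, Rational(1, 46)) = Rational(7, 46) ≈ 0.15217)
w = -35
Function('O')(d) = Rational(-46, 1603) (Function('O')(d) = Pow(Add(Rational(7, 46), -35), -1) = Pow(Rational(-1603, 46), -1) = Rational(-46, 1603))
Add(Add(-1707, Function('O')(135)), 1894) = Add(Add(-1707, Rational(-46, 1603)), 1894) = Add(Rational(-2736367, 1603), 1894) = Rational(299715, 1603)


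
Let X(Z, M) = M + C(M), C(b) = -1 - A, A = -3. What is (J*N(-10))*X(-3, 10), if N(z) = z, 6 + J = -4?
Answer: 1200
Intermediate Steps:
C(b) = 2 (C(b) = -1 - 1*(-3) = -1 + 3 = 2)
J = -10 (J = -6 - 4 = -10)
X(Z, M) = 2 + M (X(Z, M) = M + 2 = 2 + M)
(J*N(-10))*X(-3, 10) = (-10*(-10))*(2 + 10) = 100*12 = 1200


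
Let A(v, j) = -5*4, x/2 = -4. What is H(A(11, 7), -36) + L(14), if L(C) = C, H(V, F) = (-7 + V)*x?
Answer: 230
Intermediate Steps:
x = -8 (x = 2*(-4) = -8)
A(v, j) = -20
H(V, F) = 56 - 8*V (H(V, F) = (-7 + V)*(-8) = 56 - 8*V)
H(A(11, 7), -36) + L(14) = (56 - 8*(-20)) + 14 = (56 + 160) + 14 = 216 + 14 = 230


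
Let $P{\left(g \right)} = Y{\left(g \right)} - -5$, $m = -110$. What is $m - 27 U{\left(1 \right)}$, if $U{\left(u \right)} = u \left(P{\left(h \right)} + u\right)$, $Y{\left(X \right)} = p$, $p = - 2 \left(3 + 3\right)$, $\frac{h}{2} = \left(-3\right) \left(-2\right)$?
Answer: $52$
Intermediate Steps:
$h = 12$ ($h = 2 \left(\left(-3\right) \left(-2\right)\right) = 2 \cdot 6 = 12$)
$p = -12$ ($p = \left(-2\right) 6 = -12$)
$Y{\left(X \right)} = -12$
$P{\left(g \right)} = -7$ ($P{\left(g \right)} = -12 - -5 = -12 + 5 = -7$)
$U{\left(u \right)} = u \left(-7 + u\right)$
$m - 27 U{\left(1 \right)} = -110 - 27 \cdot 1 \left(-7 + 1\right) = -110 - 27 \cdot 1 \left(-6\right) = -110 - -162 = -110 + 162 = 52$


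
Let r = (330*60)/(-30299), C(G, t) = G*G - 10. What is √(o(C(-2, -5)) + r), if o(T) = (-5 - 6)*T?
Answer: √59990020266/30299 ≈ 8.0837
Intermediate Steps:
C(G, t) = -10 + G² (C(G, t) = G² - 10 = -10 + G²)
o(T) = -11*T
r = -19800/30299 (r = 19800*(-1/30299) = -19800/30299 ≈ -0.65349)
√(o(C(-2, -5)) + r) = √(-11*(-10 + (-2)²) - 19800/30299) = √(-11*(-10 + 4) - 19800/30299) = √(-11*(-6) - 19800/30299) = √(66 - 19800/30299) = √(1979934/30299) = √59990020266/30299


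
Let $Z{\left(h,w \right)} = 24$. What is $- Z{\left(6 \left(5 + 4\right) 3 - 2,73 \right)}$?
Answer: $-24$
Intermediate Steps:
$- Z{\left(6 \left(5 + 4\right) 3 - 2,73 \right)} = \left(-1\right) 24 = -24$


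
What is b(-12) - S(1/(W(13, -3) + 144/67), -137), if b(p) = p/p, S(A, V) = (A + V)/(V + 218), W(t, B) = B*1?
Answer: 12493/4617 ≈ 2.7059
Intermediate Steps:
W(t, B) = B
S(A, V) = (A + V)/(218 + V)
b(p) = 1
b(-12) - S(1/(W(13, -3) + 144/67), -137) = 1 - (1/(-3 + 144/67) - 137)/(218 - 137) = 1 - (1/(-3 + 144*(1/67)) - 137)/81 = 1 - (1/(-3 + 144/67) - 137)/81 = 1 - (1/(-57/67) - 137)/81 = 1 - (-67/57 - 137)/81 = 1 - (-7876)/(81*57) = 1 - 1*(-7876/4617) = 1 + 7876/4617 = 12493/4617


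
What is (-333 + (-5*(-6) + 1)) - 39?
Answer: -341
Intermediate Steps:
(-333 + (-5*(-6) + 1)) - 39 = (-333 + (30 + 1)) - 39 = (-333 + 31) - 39 = -302 - 39 = -341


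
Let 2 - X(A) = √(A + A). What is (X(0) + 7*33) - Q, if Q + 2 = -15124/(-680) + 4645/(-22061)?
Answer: 798713959/3750370 ≈ 212.97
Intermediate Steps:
X(A) = 2 - √2*√A (X(A) = 2 - √(A + A) = 2 - √(2*A) = 2 - √2*√A)
Q = 75122251/3750370 (Q = -2 + (-15124/(-680) + 4645/(-22061)) = -2 + (-15124*(-1/680) + 4645*(-1/22061)) = -2 + (3781/170 - 4645/22061) = -2 + 82622991/3750370 = 75122251/3750370 ≈ 20.031)
(X(0) + 7*33) - Q = ((2 - √2*√0) + 7*33) - 1*75122251/3750370 = ((2 - 1*√2*0) + 231) - 75122251/3750370 = ((2 + 0) + 231) - 75122251/3750370 = (2 + 231) - 75122251/3750370 = 233 - 75122251/3750370 = 798713959/3750370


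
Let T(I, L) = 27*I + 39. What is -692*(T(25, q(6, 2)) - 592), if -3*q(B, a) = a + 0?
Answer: -84424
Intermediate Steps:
q(B, a) = -a/3 (q(B, a) = -(a + 0)/3 = -a/3)
T(I, L) = 39 + 27*I
-692*(T(25, q(6, 2)) - 592) = -692*((39 + 27*25) - 592) = -692*((39 + 675) - 592) = -692*(714 - 592) = -692*122 = -84424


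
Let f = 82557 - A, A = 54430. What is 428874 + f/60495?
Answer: 25944760757/60495 ≈ 4.2887e+5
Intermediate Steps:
f = 28127 (f = 82557 - 1*54430 = 82557 - 54430 = 28127)
428874 + f/60495 = 428874 + 28127/60495 = 25944760757/60495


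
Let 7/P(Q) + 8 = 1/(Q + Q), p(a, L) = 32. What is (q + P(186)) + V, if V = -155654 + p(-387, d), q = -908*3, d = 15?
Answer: -67297422/425 ≈ -1.5835e+5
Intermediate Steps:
q = -2724
P(Q) = 7/(-8 + 1/(2*Q)) (P(Q) = 7/(-8 + 1/(Q + Q)) = 7/(-8 + 1/(2*Q)))
V = -155622 (V = -155654 + 32 = -155622)
(q + P(186)) + V = (-2724 - 14*186/(-1 + 16*186)) - 155622 = (-2724 - 14*186/(-1 + 2976)) - 155622 = (-2724 - 14*186/2975) - 155622 = (-2724 - 14*186*1/2975) - 155622 = (-2724 - 372/425) - 155622 = -1158072/425 - 155622 = -67297422/425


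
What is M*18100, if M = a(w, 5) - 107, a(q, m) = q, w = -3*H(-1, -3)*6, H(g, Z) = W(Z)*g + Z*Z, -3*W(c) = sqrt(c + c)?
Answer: -4868900 - 108600*I*sqrt(6) ≈ -4.8689e+6 - 2.6601e+5*I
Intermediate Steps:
W(c) = -sqrt(2)*sqrt(c)/3 (W(c) = -sqrt(c + c)/3 = -sqrt(2)*sqrt(c)/3)
H(g, Z) = Z**2 - g*sqrt(2)*sqrt(Z)/3 (H(g, Z) = (-sqrt(2)*sqrt(Z)/3)*g + Z*Z = -g*sqrt(2)*sqrt(Z)/3 + Z**2 = Z**2 - g*sqrt(2)*sqrt(Z)/3)
w = -162 - 6*I*sqrt(6) (w = -3*((-3)**2 - 1/3*(-1)*sqrt(2)*sqrt(-3))*6 = -3*(9 - 1/3*(-1)*sqrt(2)*I*sqrt(3))*6 = -3*(9 + I*sqrt(6)/3)*6 = (-27 - I*sqrt(6))*6 = -162 - 6*I*sqrt(6) ≈ -162.0 - 14.697*I)
M = -269 - 6*I*sqrt(6) (M = (-162 - 6*I*sqrt(6)) - 107 = -269 - 6*I*sqrt(6) ≈ -269.0 - 14.697*I)
M*18100 = (-269 - 6*I*sqrt(6))*18100 = -4868900 - 108600*I*sqrt(6)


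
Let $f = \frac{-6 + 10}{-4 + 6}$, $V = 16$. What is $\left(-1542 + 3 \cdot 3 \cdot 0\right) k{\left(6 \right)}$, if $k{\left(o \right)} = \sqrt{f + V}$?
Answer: $- 4626 \sqrt{2} \approx -6542.1$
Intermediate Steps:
$f = 2$ ($f = \frac{4}{2} = 4 \cdot \frac{1}{2} = 2$)
$k{\left(o \right)} = 3 \sqrt{2}$ ($k{\left(o \right)} = \sqrt{2 + 16} = \sqrt{18} = 3 \sqrt{2}$)
$\left(-1542 + 3 \cdot 3 \cdot 0\right) k{\left(6 \right)} = \left(-1542 + 3 \cdot 3 \cdot 0\right) 3 \sqrt{2} = \left(-1542 + 9 \cdot 0\right) 3 \sqrt{2} = \left(-1542 + 0\right) 3 \sqrt{2} = - 1542 \cdot 3 \sqrt{2} = - 4626 \sqrt{2}$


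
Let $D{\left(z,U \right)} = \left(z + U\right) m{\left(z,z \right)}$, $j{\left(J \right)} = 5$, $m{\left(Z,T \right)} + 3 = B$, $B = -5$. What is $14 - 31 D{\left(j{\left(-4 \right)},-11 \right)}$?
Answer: $-1474$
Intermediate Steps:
$m{\left(Z,T \right)} = -8$ ($m{\left(Z,T \right)} = -3 - 5 = -8$)
$D{\left(z,U \right)} = - 8 U - 8 z$ ($D{\left(z,U \right)} = \left(z + U\right) \left(-8\right) = \left(U + z\right) \left(-8\right) = - 8 U - 8 z$)
$14 - 31 D{\left(j{\left(-4 \right)},-11 \right)} = 14 - 31 \left(\left(-8\right) \left(-11\right) - 40\right) = 14 - 31 \left(88 - 40\right) = 14 - 1488 = -1474$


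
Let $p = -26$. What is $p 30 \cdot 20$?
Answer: $-15600$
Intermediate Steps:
$p 30 \cdot 20 = \left(-26\right) 30 \cdot 20 = \left(-780\right) 20 = -15600$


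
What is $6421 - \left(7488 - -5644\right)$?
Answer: $-6711$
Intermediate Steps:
$6421 - \left(7488 - -5644\right) = 6421 - \left(7488 + 5644\right) = 6421 - 13132 = -6711$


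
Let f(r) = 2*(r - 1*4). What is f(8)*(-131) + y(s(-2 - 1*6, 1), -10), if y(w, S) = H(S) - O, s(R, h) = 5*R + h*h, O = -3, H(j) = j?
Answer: -1055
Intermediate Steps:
s(R, h) = h² + 5*R (s(R, h) = 5*R + h² = h² + 5*R)
f(r) = -8 + 2*r (f(r) = 2*(r - 4) = 2*(-4 + r) = -8 + 2*r)
y(w, S) = 3 + S (y(w, S) = S - 1*(-3) = S + 3 = 3 + S)
f(8)*(-131) + y(s(-2 - 1*6, 1), -10) = (-8 + 2*8)*(-131) + (3 - 10) = (-8 + 16)*(-131) - 7 = 8*(-131) - 7 = -1048 - 7 = -1055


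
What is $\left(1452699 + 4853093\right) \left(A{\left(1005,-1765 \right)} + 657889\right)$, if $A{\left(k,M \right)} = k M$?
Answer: $-7036860301312$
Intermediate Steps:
$A{\left(k,M \right)} = M k$
$\left(1452699 + 4853093\right) \left(A{\left(1005,-1765 \right)} + 657889\right) = \left(1452699 + 4853093\right) \left(\left(-1765\right) 1005 + 657889\right) = 6305792 \left(-1773825 + 657889\right) = 6305792 \left(-1115936\right) = -7036860301312$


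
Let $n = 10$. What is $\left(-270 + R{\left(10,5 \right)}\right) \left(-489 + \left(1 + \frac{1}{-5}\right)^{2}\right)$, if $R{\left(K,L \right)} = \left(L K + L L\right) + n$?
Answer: $\frac{451733}{5} \approx 90347.0$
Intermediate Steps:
$R{\left(K,L \right)} = 10 + L^{2} + K L$ ($R{\left(K,L \right)} = \left(L K + L L\right) + 10 = \left(K L + L^{2}\right) + 10 = \left(L^{2} + K L\right) + 10 = 10 + L^{2} + K L$)
$\left(-270 + R{\left(10,5 \right)}\right) \left(-489 + \left(1 + \frac{1}{-5}\right)^{2}\right) = \left(-270 + \left(10 + 5^{2} + 10 \cdot 5\right)\right) \left(-489 + \left(1 + \frac{1}{-5}\right)^{2}\right) = \left(-270 + \left(10 + 25 + 50\right)\right) \left(-489 + \left(1 - \frac{1}{5}\right)^{2}\right) = \left(-270 + 85\right) \left(-489 + \left(\frac{4}{5}\right)^{2}\right) = - 185 \left(-489 + \frac{16}{25}\right) = \left(-185\right) \left(- \frac{12209}{25}\right) = \frac{451733}{5}$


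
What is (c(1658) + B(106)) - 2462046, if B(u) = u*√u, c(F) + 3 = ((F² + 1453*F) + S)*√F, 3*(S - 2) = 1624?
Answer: -2462049 + 106*√106 + 15475744*√1658/3 ≈ 2.0759e+8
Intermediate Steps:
S = 1630/3 (S = 2 + (⅓)*1624 = 2 + 1624/3 = 1630/3 ≈ 543.33)
c(F) = -3 + √F*(1630/3 + F² + 1453*F) (c(F) = -3 + ((F² + 1453*F) + 1630/3)*√F = -3 + (1630/3 + F² + 1453*F)*√F = -3 + √F*(1630/3 + F² + 1453*F))
B(u) = u^(3/2)
(c(1658) + B(106)) - 2462046 = ((-3 + 1658^(5/2) + 1453*1658^(3/2) + 1630*√1658/3) + 106^(3/2)) - 2462046 = ((-3 + 2748964*√1658 + 1453*(1658*√1658) + 1630*√1658/3) + 106*√106) - 2462046 = ((-3 + 2748964*√1658 + 2409074*√1658 + 1630*√1658/3) + 106*√106) - 2462046 = ((-3 + 15475744*√1658/3) + 106*√106) - 2462046 = (-3 + 106*√106 + 15475744*√1658/3) - 2462046 = -2462049 + 106*√106 + 15475744*√1658/3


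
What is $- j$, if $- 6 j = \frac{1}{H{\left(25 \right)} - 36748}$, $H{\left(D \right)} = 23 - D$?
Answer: $- \frac{1}{220500} \approx -4.5351 \cdot 10^{-6}$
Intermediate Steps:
$j = \frac{1}{220500}$ ($j = - \frac{1}{6 \left(\left(23 - 25\right) - 36748\right)} = - \frac{1}{6 \left(-2 - 36748\right)} = - \frac{1}{6 \left(-36750\right)} = \left(- \frac{1}{6}\right) \left(- \frac{1}{36750}\right) = \frac{1}{220500} \approx 4.5351 \cdot 10^{-6}$)
$- j = \left(-1\right) \frac{1}{220500} = - \frac{1}{220500}$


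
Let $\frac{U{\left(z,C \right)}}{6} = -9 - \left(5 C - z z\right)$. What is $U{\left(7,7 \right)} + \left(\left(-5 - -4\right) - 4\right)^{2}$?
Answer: $55$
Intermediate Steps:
$U{\left(z,C \right)} = -54 - 30 C + 6 z^{2}$ ($U{\left(z,C \right)} = 6 \left(-9 - \left(5 C - z z\right)\right) = 6 \left(-9 - \left(- z^{2} + 5 C\right)\right) = 6 \left(-9 + z^{2} - 5 C\right) = -54 - 30 C + 6 z^{2}$)
$U{\left(7,7 \right)} + \left(\left(-5 - -4\right) - 4\right)^{2} = \left(-54 - 210 + 6 \cdot 7^{2}\right) + \left(\left(-5 - -4\right) - 4\right)^{2} = \left(-54 - 210 + 6 \cdot 49\right) + \left(\left(-5 + 4\right) - 4\right)^{2} = \left(-54 - 210 + 294\right) + \left(-1 - 4\right)^{2} = 30 + \left(-5\right)^{2} = 30 + 25 = 55$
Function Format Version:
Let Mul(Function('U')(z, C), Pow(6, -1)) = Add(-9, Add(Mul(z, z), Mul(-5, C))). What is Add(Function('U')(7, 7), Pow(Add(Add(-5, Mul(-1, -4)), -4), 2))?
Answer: 55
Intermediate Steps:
Function('U')(z, C) = Add(-54, Mul(-30, C), Mul(6, Pow(z, 2))) (Function('U')(z, C) = Mul(6, Add(-9, Add(Mul(z, z), Mul(-5, C)))) = Mul(6, Add(-9, Add(Pow(z, 2), Mul(-5, C)))) = Mul(6, Add(-9, Pow(z, 2), Mul(-5, C))) = Add(-54, Mul(-30, C), Mul(6, Pow(z, 2))))
Add(Function('U')(7, 7), Pow(Add(Add(-5, Mul(-1, -4)), -4), 2)) = Add(Add(-54, Mul(-30, 7), Mul(6, Pow(7, 2))), Pow(Add(Add(-5, Mul(-1, -4)), -4), 2)) = Add(Add(-54, -210, Mul(6, 49)), Pow(Add(Add(-5, 4), -4), 2)) = Add(Add(-54, -210, 294), Pow(Add(-1, -4), 2)) = Add(30, Pow(-5, 2)) = Add(30, 25) = 55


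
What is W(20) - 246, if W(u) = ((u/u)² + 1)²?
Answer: -242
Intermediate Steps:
W(u) = 4 (W(u) = (1² + 1)² = (1 + 1)² = 2² = 4)
W(20) - 246 = 4 - 246 = -242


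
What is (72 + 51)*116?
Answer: 14268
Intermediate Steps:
(72 + 51)*116 = 123*116 = 14268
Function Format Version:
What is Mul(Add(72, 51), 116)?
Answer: 14268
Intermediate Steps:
Mul(Add(72, 51), 116) = Mul(123, 116) = 14268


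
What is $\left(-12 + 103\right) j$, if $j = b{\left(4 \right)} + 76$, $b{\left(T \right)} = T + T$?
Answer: $7644$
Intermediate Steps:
$b{\left(T \right)} = 2 T$
$j = 84$ ($j = 2 \cdot 4 + 76 = 8 + 76 = 84$)
$\left(-12 + 103\right) j = \left(-12 + 103\right) 84 = 91 \cdot 84 = 7644$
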